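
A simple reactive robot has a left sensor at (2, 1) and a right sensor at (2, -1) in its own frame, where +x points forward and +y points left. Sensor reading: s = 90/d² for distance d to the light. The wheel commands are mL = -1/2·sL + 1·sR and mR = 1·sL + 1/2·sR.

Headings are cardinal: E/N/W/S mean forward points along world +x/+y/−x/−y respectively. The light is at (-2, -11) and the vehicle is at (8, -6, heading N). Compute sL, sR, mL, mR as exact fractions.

9/13 9/17 81/442 423/442

left sensor world pos  = (7, -4); dL² = 130
right sensor world pos = (9, -4); dR² = 170
sL = 90/130 = 9/13
sR = 90/170 = 9/17
mL = -1/2·sL + 1·sR = 81/442
mR = 1·sL + 1/2·sR = 423/442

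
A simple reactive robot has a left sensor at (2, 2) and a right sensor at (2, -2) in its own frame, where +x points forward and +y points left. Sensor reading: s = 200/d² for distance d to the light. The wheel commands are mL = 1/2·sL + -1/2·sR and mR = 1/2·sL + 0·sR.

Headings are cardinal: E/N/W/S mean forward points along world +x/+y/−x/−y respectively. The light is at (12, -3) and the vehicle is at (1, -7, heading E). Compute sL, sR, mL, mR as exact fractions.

40/17 200/117 640/1989 20/17

left sensor world pos  = (3, -5); dL² = 85
right sensor world pos = (3, -9); dR² = 117
sL = 200/85 = 40/17
sR = 200/117 = 200/117
mL = 1/2·sL + -1/2·sR = 640/1989
mR = 1/2·sL + 0·sR = 20/17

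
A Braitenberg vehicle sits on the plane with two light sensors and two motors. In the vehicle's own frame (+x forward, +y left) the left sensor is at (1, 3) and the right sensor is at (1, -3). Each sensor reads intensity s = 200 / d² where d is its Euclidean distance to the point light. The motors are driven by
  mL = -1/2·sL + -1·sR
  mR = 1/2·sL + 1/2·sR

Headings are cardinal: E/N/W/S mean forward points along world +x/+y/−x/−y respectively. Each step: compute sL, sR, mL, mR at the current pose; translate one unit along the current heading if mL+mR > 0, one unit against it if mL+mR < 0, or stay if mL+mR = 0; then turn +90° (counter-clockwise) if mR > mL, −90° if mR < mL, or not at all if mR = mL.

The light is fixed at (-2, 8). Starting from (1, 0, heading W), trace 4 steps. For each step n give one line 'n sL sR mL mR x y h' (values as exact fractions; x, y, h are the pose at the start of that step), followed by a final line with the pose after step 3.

n=0: pose=(1,0,W); sL=8/5, sR=200/29; mL=-1116/145, mR=616/145; mL+mR=-100/29 → advance -1; mR−mL=1732/145 → turn +1·90°
n=1: pose=(2,0,S); sL=20/13, sR=100/41; mL=-1710/533, mR=1060/533; mL+mR=-50/41 → advance -1; mR−mL=2770/533 → turn +1·90°
n=2: pose=(2,1,E); sL=200/41, sR=8/5; mL=-828/205, mR=664/205; mL+mR=-4/5 → advance -1; mR−mL=1492/205 → turn +1·90°
n=3: pose=(1,1,N); sL=50/9, sR=25/9; mL=-50/9, mR=25/6; mL+mR=-25/18 → advance -1; mR−mL=175/18 → turn +1·90°

0 8/5 200/29 -1116/145 616/145 1 0 W
1 20/13 100/41 -1710/533 1060/533 2 0 S
2 200/41 8/5 -828/205 664/205 2 1 E
3 50/9 25/9 -50/9 25/6 1 1 N
final 1 0 W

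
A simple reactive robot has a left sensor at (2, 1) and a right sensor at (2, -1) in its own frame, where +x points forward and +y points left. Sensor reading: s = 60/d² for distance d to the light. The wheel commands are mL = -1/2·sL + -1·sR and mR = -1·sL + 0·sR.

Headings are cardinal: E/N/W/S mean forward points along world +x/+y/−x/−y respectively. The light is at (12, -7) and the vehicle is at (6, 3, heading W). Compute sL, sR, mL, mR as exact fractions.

12/29 12/37 -570/1073 -12/29

left sensor world pos  = (4, 2); dL² = 145
right sensor world pos = (4, 4); dR² = 185
sL = 60/145 = 12/29
sR = 60/185 = 12/37
mL = -1/2·sL + -1·sR = -570/1073
mR = -1·sL + 0·sR = -12/29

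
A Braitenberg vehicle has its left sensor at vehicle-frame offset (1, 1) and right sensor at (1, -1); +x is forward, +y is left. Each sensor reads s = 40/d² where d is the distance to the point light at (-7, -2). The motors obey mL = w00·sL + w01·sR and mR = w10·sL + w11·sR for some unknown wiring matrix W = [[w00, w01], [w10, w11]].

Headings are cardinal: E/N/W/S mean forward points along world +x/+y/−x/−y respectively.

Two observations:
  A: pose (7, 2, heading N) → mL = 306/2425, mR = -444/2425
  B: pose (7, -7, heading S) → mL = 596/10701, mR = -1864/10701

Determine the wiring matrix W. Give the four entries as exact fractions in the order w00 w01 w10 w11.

1 -1/2 -1/2 -1/2

obs A: pose=(7,2,N) → sL=20/97, sR=4/25, mL=306/2425, mR=-444/2425
obs B: pose=(7,-7,S) → sL=40/261, sR=8/41, mL=596/10701, mR=-1864/10701
sensor matrix S = [[20/97, 4/25], [40/261, 8/41]]; det S = 81536/5189985
solve [mL_A; mL_B] = S·[w00; w01] and [mR_A; mR_B] = S·[w10; w11]:
  w00 = 1, w01 = -1/2, w10 = -1/2, w11 = -1/2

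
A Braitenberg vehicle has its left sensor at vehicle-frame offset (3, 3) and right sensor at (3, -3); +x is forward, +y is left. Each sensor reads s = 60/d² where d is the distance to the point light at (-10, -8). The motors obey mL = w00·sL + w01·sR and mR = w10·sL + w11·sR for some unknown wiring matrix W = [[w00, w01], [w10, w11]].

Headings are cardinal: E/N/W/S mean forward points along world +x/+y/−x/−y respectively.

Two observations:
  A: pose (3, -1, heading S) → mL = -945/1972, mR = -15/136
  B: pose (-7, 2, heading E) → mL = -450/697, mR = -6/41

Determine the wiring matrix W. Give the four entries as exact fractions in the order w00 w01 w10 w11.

-1 -1/2 -1/2 0

obs A: pose=(3,-1,S) → sL=15/68, sR=15/29, mL=-945/1972, mR=-15/136
obs B: pose=(-7,2,E) → sL=12/41, sR=12/17, mL=-450/697, mR=-6/41
sensor matrix S = [[15/68, 15/29], [12/41, 12/17]]; det S = 1485/343621
solve [mL_A; mL_B] = S·[w00; w01] and [mR_A; mR_B] = S·[w10; w11]:
  w00 = -1, w01 = -1/2, w10 = -1/2, w11 = 0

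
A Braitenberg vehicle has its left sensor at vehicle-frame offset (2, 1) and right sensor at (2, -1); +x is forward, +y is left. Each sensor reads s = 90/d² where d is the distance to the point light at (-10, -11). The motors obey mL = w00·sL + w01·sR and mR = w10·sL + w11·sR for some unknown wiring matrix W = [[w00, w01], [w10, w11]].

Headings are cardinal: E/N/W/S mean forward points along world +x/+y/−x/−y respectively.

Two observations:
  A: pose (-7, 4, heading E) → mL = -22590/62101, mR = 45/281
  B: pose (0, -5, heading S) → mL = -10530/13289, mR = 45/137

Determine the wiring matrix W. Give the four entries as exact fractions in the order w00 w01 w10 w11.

obs A: pose=(-7,4,E) → sL=90/281, sR=90/221, mL=-22590/62101, mR=45/281
obs B: pose=(0,-5,S) → sL=90/137, sR=90/97, mL=-10530/13289, mR=45/137
sensor matrix S = [[90/281, 90/221], [90/137, 90/97]]; det S = 24462000/825260189
solve [mL_A; mL_B] = S·[w00; w01] and [mR_A; mR_B] = S·[w10; w11]:
  w00 = -1/2, w01 = -1/2, w10 = 1/2, w11 = 0

-1/2 -1/2 1/2 0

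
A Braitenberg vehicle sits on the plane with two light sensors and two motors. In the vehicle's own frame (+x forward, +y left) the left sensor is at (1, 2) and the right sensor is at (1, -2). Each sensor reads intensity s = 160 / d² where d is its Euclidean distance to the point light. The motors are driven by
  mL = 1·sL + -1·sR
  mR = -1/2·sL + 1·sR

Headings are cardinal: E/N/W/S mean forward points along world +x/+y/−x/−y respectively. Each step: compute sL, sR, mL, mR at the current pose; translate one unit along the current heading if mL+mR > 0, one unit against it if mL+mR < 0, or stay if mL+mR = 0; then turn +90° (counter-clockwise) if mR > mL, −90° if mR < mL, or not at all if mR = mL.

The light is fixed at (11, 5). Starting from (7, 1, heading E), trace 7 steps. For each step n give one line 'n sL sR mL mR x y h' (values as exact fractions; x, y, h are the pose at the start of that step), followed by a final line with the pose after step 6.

n=0: pose=(7,1,E); sL=160/13, sR=32/9; mL=1024/117, mR=-304/117; mL+mR=80/13 → advance +1; mR−mL=-1328/117 → turn -1·90°
n=1: pose=(8,1,S); sL=80/13, sR=16/5; mL=192/65, mR=8/65; mL+mR=40/13 → advance +1; mR−mL=-184/65 → turn -1·90°
n=2: pose=(8,0,W); sL=32/13, sR=32/5; mL=-256/65, mR=336/65; mL+mR=16/13 → advance +1; mR−mL=592/65 → turn +1·90°
n=3: pose=(7,0,S); sL=4, sR=20/9; mL=16/9, mR=2/9; mL+mR=2 → advance +1; mR−mL=-14/9 → turn -1·90°
n=4: pose=(7,-1,W); sL=160/89, sR=160/41; mL=-7680/3649, mR=10960/3649; mL+mR=80/89 → advance +1; mR−mL=18640/3649 → turn +1·90°
n=5: pose=(6,-1,S); sL=80/29, sR=80/49; mL=1600/1421, mR=360/1421; mL+mR=40/29 → advance +1; mR−mL=-1240/1421 → turn -1·90°
n=6: pose=(6,-2,W); sL=160/117, sR=160/61; mL=-8960/7137, mR=13840/7137; mL+mR=80/117 → advance +1; mR−mL=7600/2379 → turn +1·90°

0 160/13 32/9 1024/117 -304/117 7 1 E
1 80/13 16/5 192/65 8/65 8 1 S
2 32/13 32/5 -256/65 336/65 8 0 W
3 4 20/9 16/9 2/9 7 0 S
4 160/89 160/41 -7680/3649 10960/3649 7 -1 W
5 80/29 80/49 1600/1421 360/1421 6 -1 S
6 160/117 160/61 -8960/7137 13840/7137 6 -2 W
final 5 -2 S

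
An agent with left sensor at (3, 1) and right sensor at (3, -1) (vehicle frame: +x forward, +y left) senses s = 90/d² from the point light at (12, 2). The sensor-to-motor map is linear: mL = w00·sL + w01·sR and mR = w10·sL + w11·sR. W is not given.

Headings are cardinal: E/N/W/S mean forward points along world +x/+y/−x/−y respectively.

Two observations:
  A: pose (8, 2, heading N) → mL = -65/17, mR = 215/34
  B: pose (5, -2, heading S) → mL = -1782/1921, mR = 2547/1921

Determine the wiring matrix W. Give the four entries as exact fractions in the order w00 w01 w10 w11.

-1/2 -1/2 1/2 1

obs A: pose=(8,2,N) → sL=45/17, sR=5, mL=-65/17, mR=215/34
obs B: pose=(5,-2,S) → sL=18/17, sR=90/113, mL=-1782/1921, mR=2547/1921
sensor matrix S = [[45/17, 5], [18/17, 90/113]]; det S = -360/113
solve [mL_A; mL_B] = S·[w00; w01] and [mR_A; mR_B] = S·[w10; w11]:
  w00 = -1/2, w01 = -1/2, w10 = 1/2, w11 = 1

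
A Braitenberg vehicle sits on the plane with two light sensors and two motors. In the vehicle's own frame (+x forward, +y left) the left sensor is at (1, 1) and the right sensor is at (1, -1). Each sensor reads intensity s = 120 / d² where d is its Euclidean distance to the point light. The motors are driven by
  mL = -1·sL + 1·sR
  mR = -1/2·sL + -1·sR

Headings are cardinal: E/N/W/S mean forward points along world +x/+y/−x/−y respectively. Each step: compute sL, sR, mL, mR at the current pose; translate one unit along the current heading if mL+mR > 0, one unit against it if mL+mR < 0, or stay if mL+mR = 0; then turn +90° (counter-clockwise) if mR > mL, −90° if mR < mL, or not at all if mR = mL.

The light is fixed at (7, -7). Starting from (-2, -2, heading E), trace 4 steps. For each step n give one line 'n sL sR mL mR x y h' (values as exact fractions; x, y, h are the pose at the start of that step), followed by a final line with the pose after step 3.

0 6/5 3/2 3/10 -21/10 -2 -2 E
1 120/97 120/137 -4800/13289 -19860/13289 -3 -2 S
2 60/73 12/17 -144/1241 -1386/1241 -3 -1 W
3 120/149 120/113 4320/16837 -24660/16837 -2 -1 N
final -2 -2 E

n=0: pose=(-2,-2,E); sL=6/5, sR=3/2; mL=3/10, mR=-21/10; mL+mR=-9/5 → advance -1; mR−mL=-12/5 → turn -1·90°
n=1: pose=(-3,-2,S); sL=120/97, sR=120/137; mL=-4800/13289, mR=-19860/13289; mL+mR=-180/97 → advance -1; mR−mL=-15060/13289 → turn -1·90°
n=2: pose=(-3,-1,W); sL=60/73, sR=12/17; mL=-144/1241, mR=-1386/1241; mL+mR=-90/73 → advance -1; mR−mL=-1242/1241 → turn -1·90°
n=3: pose=(-2,-1,N); sL=120/149, sR=120/113; mL=4320/16837, mR=-24660/16837; mL+mR=-180/149 → advance -1; mR−mL=-28980/16837 → turn -1·90°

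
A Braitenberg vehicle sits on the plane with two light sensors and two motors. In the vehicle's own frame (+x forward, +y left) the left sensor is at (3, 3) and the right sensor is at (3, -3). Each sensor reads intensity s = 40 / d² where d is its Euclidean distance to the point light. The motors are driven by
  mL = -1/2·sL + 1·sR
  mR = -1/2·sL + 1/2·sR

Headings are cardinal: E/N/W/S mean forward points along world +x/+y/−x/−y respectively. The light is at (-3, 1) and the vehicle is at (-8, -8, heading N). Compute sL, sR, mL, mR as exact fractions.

left sensor world pos  = (-11, -5); dL² = 100
right sensor world pos = (-5, -5); dR² = 40
sL = 40/100 = 2/5
sR = 40/40 = 1
mL = -1/2·sL + 1·sR = 4/5
mR = -1/2·sL + 1/2·sR = 3/10

2/5 1 4/5 3/10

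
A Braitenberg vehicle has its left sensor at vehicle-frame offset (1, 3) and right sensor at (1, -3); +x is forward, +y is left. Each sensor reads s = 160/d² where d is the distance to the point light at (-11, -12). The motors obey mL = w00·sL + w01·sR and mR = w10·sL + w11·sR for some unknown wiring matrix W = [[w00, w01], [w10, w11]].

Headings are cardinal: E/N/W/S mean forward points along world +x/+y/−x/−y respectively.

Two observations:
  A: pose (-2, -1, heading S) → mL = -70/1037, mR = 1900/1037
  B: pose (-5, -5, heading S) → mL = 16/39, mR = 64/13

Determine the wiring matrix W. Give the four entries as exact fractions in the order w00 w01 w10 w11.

obs A: pose=(-2,-1,S) → sL=40/61, sR=20/17, mL=-70/1037, mR=1900/1037
obs B: pose=(-5,-5,S) → sL=160/117, sR=32/9, mL=16/39, mR=64/13
sensor matrix S = [[40/61, 20/17], [160/117, 32/9]]; det S = 87680/121329
solve [mL_A; mL_B] = S·[w00; w01] and [mR_A; mR_B] = S·[w10; w11]:
  w00 = -1, w01 = 1/2, w10 = 1, w11 = 1

-1 1/2 1 1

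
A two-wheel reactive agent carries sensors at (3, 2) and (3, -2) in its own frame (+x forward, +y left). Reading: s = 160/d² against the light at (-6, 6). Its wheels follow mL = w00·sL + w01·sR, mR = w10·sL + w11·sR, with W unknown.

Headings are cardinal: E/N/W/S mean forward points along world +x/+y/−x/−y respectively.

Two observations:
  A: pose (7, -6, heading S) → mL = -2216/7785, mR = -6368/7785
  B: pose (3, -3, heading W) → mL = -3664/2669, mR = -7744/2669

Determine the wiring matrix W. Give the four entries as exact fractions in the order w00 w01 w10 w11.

obs A: pose=(7,-6,S) → sL=16/45, sR=80/173, mL=-2216/7785, mR=-6368/7785
obs B: pose=(3,-3,W) → sL=160/157, sR=32/17, mL=-3664/2669, mR=-7744/2669
sensor matrix S = [[16/45, 80/173], [160/157, 32/17]]; det S = 4114432/20778165
solve [mL_A; mL_B] = S·[w00; w01] and [mR_A; mR_B] = S·[w10; w11]:
  w00 = 1/2, w01 = -1, w10 = -1, w11 = -1

1/2 -1 -1 -1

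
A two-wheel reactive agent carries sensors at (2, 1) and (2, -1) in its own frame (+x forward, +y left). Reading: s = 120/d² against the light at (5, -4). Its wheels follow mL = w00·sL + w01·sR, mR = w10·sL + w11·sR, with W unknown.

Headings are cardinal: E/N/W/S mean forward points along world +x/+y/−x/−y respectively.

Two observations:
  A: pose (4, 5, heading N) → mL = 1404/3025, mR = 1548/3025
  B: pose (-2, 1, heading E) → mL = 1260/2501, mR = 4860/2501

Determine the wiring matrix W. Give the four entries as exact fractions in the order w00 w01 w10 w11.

1 -1/2 -1/2 1

obs A: pose=(4,5,N) → sL=24/25, sR=120/121, mL=1404/3025, mR=1548/3025
obs B: pose=(-2,1,E) → sL=120/61, sR=120/41, mL=1260/2501, mR=4860/2501
sensor matrix S = [[24/25, 120/121], [120/61, 120/41]]; det S = 1299456/1513105
solve [mL_A; mL_B] = S·[w00; w01] and [mR_A; mR_B] = S·[w10; w11]:
  w00 = 1, w01 = -1/2, w10 = -1/2, w11 = 1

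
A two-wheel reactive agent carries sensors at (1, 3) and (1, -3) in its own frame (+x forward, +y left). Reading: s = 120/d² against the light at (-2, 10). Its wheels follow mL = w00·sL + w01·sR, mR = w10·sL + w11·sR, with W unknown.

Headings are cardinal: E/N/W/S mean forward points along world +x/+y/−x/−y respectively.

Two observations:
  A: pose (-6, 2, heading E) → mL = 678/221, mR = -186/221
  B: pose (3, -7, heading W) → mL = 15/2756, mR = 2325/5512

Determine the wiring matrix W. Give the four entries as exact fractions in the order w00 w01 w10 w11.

obs A: pose=(-6,2,E) → sL=60/17, sR=12/13, mL=678/221, mR=-186/221
obs B: pose=(3,-7,W) → sL=15/52, sR=30/53, mL=15/2756, mR=2325/5512
sensor matrix S = [[60/17, 12/13], [15/52, 30/53]]; det S = 263655/152269
solve [mL_A; mL_B] = S·[w00; w01] and [mR_A; mR_B] = S·[w10; w11]:
  w00 = 1, w01 = -1/2, w10 = -1/2, w11 = 1

1 -1/2 -1/2 1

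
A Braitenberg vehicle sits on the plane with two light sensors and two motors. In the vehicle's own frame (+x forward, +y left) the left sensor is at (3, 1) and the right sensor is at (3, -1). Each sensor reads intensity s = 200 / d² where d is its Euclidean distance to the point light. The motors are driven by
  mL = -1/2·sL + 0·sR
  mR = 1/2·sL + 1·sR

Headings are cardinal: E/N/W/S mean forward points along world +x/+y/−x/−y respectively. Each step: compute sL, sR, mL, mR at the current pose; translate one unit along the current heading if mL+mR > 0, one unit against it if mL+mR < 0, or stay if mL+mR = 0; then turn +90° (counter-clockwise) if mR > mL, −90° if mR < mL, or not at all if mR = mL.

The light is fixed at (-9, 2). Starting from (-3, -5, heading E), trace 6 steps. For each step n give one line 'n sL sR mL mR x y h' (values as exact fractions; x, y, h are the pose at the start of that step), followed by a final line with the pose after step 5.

n=0: pose=(-3,-5,E); sL=200/117, sR=40/29; mL=-100/117, mR=7580/3393; mL+mR=40/29 → advance +1; mR−mL=10480/3393 → turn +1·90°
n=1: pose=(-2,-5,N); sL=50/13, sR=5/2; mL=-25/13, mR=115/26; mL+mR=5/2 → advance +1; mR−mL=165/26 → turn +1·90°
n=2: pose=(-2,-4,W); sL=40/13, sR=200/41; mL=-20/13, mR=3420/533; mL+mR=200/41 → advance +1; mR−mL=4240/533 → turn +1·90°
n=3: pose=(-3,-4,S); sL=20/13, sR=100/53; mL=-10/13, mR=1830/689; mL+mR=100/53 → advance +1; mR−mL=2360/689 → turn +1·90°
n=4: pose=(-3,-5,E); sL=200/117, sR=40/29; mL=-100/117, mR=7580/3393; mL+mR=40/29 → advance +1; mR−mL=10480/3393 → turn +1·90°
n=5: pose=(-2,-5,N); sL=50/13, sR=5/2; mL=-25/13, mR=115/26; mL+mR=5/2 → advance +1; mR−mL=165/26 → turn +1·90°

0 200/117 40/29 -100/117 7580/3393 -3 -5 E
1 50/13 5/2 -25/13 115/26 -2 -5 N
2 40/13 200/41 -20/13 3420/533 -2 -4 W
3 20/13 100/53 -10/13 1830/689 -3 -4 S
4 200/117 40/29 -100/117 7580/3393 -3 -5 E
5 50/13 5/2 -25/13 115/26 -2 -5 N
final -2 -4 W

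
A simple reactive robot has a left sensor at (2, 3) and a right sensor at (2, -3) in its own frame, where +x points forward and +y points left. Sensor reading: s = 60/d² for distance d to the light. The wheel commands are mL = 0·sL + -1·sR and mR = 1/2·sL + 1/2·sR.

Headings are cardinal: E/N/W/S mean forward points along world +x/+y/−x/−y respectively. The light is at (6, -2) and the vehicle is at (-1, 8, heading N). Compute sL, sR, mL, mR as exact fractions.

15/61 3/8 -3/8 303/976

left sensor world pos  = (-4, 10); dL² = 244
right sensor world pos = (2, 10); dR² = 160
sL = 60/244 = 15/61
sR = 60/160 = 3/8
mL = 0·sL + -1·sR = -3/8
mR = 1/2·sL + 1/2·sR = 303/976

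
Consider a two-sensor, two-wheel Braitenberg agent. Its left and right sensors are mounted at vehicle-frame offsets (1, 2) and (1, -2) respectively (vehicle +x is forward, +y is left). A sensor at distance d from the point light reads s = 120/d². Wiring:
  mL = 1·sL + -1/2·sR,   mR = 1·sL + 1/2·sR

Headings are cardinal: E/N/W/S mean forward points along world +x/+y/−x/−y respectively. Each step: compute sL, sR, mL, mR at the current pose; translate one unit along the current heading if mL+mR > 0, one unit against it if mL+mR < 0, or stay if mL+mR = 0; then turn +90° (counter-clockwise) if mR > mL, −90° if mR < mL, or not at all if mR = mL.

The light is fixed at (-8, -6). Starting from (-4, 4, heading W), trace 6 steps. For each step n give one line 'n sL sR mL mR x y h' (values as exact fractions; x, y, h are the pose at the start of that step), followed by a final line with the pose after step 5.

0 120/73 40/51 4660/3723 7580/3723 -4 4 W
1 60/53 60/41 870/2173 4050/2173 -5 4 S
2 120/137 24/13 -84/1781 3204/1781 -5 3 E
3 15/13 15/17 315/442 705/442 -4 3 N
4 120/73 40/51 4660/3723 7580/3723 -4 4 W
5 60/53 60/41 870/2173 4050/2173 -5 4 S
final -5 3 E

n=0: pose=(-4,4,W); sL=120/73, sR=40/51; mL=4660/3723, mR=7580/3723; mL+mR=240/73 → advance +1; mR−mL=40/51 → turn +1·90°
n=1: pose=(-5,4,S); sL=60/53, sR=60/41; mL=870/2173, mR=4050/2173; mL+mR=120/53 → advance +1; mR−mL=60/41 → turn +1·90°
n=2: pose=(-5,3,E); sL=120/137, sR=24/13; mL=-84/1781, mR=3204/1781; mL+mR=240/137 → advance +1; mR−mL=24/13 → turn +1·90°
n=3: pose=(-4,3,N); sL=15/13, sR=15/17; mL=315/442, mR=705/442; mL+mR=30/13 → advance +1; mR−mL=15/17 → turn +1·90°
n=4: pose=(-4,4,W); sL=120/73, sR=40/51; mL=4660/3723, mR=7580/3723; mL+mR=240/73 → advance +1; mR−mL=40/51 → turn +1·90°
n=5: pose=(-5,4,S); sL=60/53, sR=60/41; mL=870/2173, mR=4050/2173; mL+mR=120/53 → advance +1; mR−mL=60/41 → turn +1·90°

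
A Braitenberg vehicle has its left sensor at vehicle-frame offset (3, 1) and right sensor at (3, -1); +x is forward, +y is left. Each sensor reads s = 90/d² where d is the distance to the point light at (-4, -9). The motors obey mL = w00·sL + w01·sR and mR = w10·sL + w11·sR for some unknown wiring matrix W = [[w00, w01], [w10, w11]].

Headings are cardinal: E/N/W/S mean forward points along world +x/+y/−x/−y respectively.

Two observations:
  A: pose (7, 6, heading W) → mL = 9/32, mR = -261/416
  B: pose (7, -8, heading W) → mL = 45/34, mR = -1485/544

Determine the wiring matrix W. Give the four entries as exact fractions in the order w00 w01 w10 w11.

obs A: pose=(7,6,W) → sL=9/26, sR=9/32, mL=9/32, mR=-261/416
obs B: pose=(7,-8,W) → sL=45/32, sR=45/34, mL=45/34, mR=-1485/544
sensor matrix S = [[9/26, 9/32], [45/32, 45/34]]; det S = 14175/226304
solve [mL_A; mL_B] = S·[w00; w01] and [mR_A; mR_B] = S·[w10; w11]:
  w00 = 0, w01 = 1, w10 = -1, w11 = -1

0 1 -1 -1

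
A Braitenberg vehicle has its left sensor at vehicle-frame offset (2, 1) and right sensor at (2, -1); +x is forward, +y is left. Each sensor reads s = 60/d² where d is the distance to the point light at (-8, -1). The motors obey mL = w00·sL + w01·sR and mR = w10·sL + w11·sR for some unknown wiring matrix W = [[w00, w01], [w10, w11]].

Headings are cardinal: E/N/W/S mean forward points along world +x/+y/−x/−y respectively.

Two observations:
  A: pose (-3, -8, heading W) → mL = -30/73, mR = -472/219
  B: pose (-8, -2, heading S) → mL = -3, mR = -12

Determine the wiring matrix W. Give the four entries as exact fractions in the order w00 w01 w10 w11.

obs A: pose=(-3,-8,W) → sL=60/73, sR=4/3, mL=-30/73, mR=-472/219
obs B: pose=(-8,-2,S) → sL=6, sR=6, mL=-3, mR=-12
sensor matrix S = [[60/73, 4/3], [6, 6]]; det S = -224/73
solve [mL_A; mL_B] = S·[w00; w01] and [mR_A; mR_B] = S·[w10; w11]:
  w00 = -1/2, w01 = 0, w10 = -1, w11 = -1

-1/2 0 -1 -1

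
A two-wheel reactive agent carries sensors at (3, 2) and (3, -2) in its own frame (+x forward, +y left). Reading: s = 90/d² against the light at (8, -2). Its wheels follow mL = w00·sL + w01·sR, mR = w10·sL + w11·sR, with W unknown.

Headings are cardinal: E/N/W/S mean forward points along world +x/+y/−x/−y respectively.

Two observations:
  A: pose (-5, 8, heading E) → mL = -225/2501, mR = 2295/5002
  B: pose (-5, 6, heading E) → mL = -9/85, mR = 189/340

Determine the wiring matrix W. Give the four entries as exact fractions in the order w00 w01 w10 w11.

1/2 -1/2 1/2 1/2

obs A: pose=(-5,8,E) → sL=45/122, sR=45/82, mL=-225/2501, mR=2295/5002
obs B: pose=(-5,6,E) → sL=9/20, sR=45/68, mL=-9/85, mR=189/340
sensor matrix S = [[45/122, 45/82], [9/20, 45/68]]; det S = -243/85034
solve [mL_A; mL_B] = S·[w00; w01] and [mR_A; mR_B] = S·[w10; w11]:
  w00 = 1/2, w01 = -1/2, w10 = 1/2, w11 = 1/2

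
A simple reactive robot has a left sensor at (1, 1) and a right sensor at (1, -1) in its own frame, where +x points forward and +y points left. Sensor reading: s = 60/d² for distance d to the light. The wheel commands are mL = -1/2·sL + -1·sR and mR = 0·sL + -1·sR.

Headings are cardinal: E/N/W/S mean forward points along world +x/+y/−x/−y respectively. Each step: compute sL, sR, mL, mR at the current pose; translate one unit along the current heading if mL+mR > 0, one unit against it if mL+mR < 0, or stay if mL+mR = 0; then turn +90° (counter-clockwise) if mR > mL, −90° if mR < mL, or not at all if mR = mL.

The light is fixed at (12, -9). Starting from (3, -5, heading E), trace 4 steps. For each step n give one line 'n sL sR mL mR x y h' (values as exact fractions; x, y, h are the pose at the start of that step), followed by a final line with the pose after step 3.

n=0: pose=(3,-5,E); sL=60/89, sR=60/73; mL=-7530/6497, mR=-60/73; mL+mR=-12870/6497 → advance -1; mR−mL=30/89 → turn +1·90°
n=1: pose=(2,-5,N); sL=30/73, sR=30/53; mL=-2985/3869, mR=-30/53; mL+mR=-5175/3869 → advance -1; mR−mL=15/73 → turn +1·90°
n=2: pose=(2,-6,W); sL=12/25, sR=60/137; mL=-2322/3425, mR=-60/137; mL+mR=-3822/3425 → advance -1; mR−mL=6/25 → turn +1·90°
n=3: pose=(3,-6,S); sL=15/17, sR=15/26; mL=-225/221, mR=-15/26; mL+mR=-705/442 → advance -1; mR−mL=15/34 → turn +1·90°

0 60/89 60/73 -7530/6497 -60/73 3 -5 E
1 30/73 30/53 -2985/3869 -30/53 2 -5 N
2 12/25 60/137 -2322/3425 -60/137 2 -6 W
3 15/17 15/26 -225/221 -15/26 3 -6 S
final 3 -5 E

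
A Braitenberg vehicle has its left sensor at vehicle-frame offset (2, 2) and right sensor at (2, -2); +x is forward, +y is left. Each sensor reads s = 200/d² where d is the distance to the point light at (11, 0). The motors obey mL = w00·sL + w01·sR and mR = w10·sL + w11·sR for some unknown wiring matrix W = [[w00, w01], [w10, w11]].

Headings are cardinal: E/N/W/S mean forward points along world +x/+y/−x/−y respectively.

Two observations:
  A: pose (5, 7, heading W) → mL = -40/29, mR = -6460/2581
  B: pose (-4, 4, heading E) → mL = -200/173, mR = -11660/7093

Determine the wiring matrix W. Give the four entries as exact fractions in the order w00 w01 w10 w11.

obs A: pose=(5,7,W) → sL=200/89, sR=40/29, mL=-40/29, mR=-6460/2581
obs B: pose=(-4,4,E) → sL=40/41, sR=200/173, mL=-200/173, mR=-11660/7093
sensor matrix S = [[200/89, 40/29], [40/41, 200/173]]; det S = 22924800/18307033
solve [mL_A; mL_B] = S·[w00; w01] and [mR_A; mR_B] = S·[w10; w11]:
  w00 = 0, w01 = -1, w10 = -1/2, w11 = -1

0 -1 -1/2 -1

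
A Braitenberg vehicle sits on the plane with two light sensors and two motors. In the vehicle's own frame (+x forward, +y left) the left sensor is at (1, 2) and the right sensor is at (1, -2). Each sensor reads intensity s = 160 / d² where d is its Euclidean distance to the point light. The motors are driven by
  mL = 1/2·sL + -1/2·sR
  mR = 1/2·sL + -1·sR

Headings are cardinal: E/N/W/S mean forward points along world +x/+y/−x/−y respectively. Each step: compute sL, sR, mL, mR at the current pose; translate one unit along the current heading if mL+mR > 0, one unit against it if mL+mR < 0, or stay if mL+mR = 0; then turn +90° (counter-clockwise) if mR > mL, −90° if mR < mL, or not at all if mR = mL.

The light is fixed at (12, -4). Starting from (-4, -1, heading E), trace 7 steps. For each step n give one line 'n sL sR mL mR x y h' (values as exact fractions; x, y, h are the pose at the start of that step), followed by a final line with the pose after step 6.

n=0: pose=(-4,-1,E); sL=16/25, sR=80/113; mL=-96/2825, mR=-1096/2825; mL+mR=-1192/2825 → advance -1; mR−mL=-40/113 → turn -1·90°
n=1: pose=(-5,-1,S); sL=160/229, sR=32/73; mL=2176/16717, mR=-1488/16717; mL+mR=688/16717 → advance +1; mR−mL=-16/73 → turn -1·90°
n=2: pose=(-5,-2,W); sL=40/81, sR=8/17; mL=16/1377, mR=-308/1377; mL+mR=-292/1377 → advance -1; mR−mL=-4/17 → turn -1·90°
n=3: pose=(-4,-2,N); sL=160/333, sR=32/41; mL=-2048/13653, mR=-7376/13653; mL+mR=-9424/13653 → advance -1; mR−mL=-16/41 → turn -1·90°
n=4: pose=(-4,-3,E); sL=80/117, sR=80/113; mL=-160/13221, mR=-4840/13221; mL+mR=-5000/13221 → advance -1; mR−mL=-40/113 → turn -1·90°
n=5: pose=(-5,-3,S); sL=32/45, sR=160/361; mL=2176/16245, mR=-1424/16245; mL+mR=752/16245 → advance +1; mR−mL=-80/361 → turn -1·90°
n=6: pose=(-5,-4,W); sL=20/41, sR=20/41; mL=0, mR=-10/41; mL+mR=-10/41 → advance -1; mR−mL=-10/41 → turn -1·90°

0 16/25 80/113 -96/2825 -1096/2825 -4 -1 E
1 160/229 32/73 2176/16717 -1488/16717 -5 -1 S
2 40/81 8/17 16/1377 -308/1377 -5 -2 W
3 160/333 32/41 -2048/13653 -7376/13653 -4 -2 N
4 80/117 80/113 -160/13221 -4840/13221 -4 -3 E
5 32/45 160/361 2176/16245 -1424/16245 -5 -3 S
6 20/41 20/41 0 -10/41 -5 -4 W
final -4 -4 N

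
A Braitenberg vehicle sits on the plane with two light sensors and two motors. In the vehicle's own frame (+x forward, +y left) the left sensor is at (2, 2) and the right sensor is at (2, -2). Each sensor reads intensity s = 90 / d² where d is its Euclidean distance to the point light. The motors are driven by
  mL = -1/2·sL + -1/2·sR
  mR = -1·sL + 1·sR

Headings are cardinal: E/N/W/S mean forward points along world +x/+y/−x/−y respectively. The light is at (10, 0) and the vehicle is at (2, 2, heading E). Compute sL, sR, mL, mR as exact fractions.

left sensor world pos  = (4, 4); dL² = 52
right sensor world pos = (4, 0); dR² = 36
sL = 90/52 = 45/26
sR = 90/36 = 5/2
mL = -1/2·sL + -1/2·sR = -55/26
mR = -1·sL + 1·sR = 10/13

45/26 5/2 -55/26 10/13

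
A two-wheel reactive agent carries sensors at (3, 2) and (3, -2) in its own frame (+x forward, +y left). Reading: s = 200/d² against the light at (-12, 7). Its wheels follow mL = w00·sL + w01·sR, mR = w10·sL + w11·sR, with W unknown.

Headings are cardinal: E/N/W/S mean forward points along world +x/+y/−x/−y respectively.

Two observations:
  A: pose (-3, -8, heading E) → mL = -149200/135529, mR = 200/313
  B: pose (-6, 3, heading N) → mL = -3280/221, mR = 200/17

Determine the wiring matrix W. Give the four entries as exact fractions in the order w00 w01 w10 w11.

obs A: pose=(-3,-8,E) → sL=200/313, sR=200/433, mL=-149200/135529, mR=200/313
obs B: pose=(-6,3,N) → sL=200/17, sR=40/13, mL=-3280/221, mR=200/17
sensor matrix S = [[200/313, 200/433], [200/17, 40/13]]; det S = -103872000/29951909
solve [mL_A; mL_B] = S·[w00; w01] and [mR_A; mR_B] = S·[w10; w11]:
  w00 = -1, w01 = -1, w10 = 1, w11 = 0

-1 -1 1 0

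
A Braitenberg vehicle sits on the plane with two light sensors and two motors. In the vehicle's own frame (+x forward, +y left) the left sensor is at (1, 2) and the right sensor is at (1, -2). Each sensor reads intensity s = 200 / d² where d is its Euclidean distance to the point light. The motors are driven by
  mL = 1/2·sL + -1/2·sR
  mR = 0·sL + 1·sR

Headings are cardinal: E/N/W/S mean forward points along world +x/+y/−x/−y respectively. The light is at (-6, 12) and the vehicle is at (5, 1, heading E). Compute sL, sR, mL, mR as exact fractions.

8/9 200/313 352/2817 200/313

left sensor world pos  = (6, 3); dL² = 225
right sensor world pos = (6, -1); dR² = 313
sL = 200/225 = 8/9
sR = 200/313 = 200/313
mL = 1/2·sL + -1/2·sR = 352/2817
mR = 0·sL + 1·sR = 200/313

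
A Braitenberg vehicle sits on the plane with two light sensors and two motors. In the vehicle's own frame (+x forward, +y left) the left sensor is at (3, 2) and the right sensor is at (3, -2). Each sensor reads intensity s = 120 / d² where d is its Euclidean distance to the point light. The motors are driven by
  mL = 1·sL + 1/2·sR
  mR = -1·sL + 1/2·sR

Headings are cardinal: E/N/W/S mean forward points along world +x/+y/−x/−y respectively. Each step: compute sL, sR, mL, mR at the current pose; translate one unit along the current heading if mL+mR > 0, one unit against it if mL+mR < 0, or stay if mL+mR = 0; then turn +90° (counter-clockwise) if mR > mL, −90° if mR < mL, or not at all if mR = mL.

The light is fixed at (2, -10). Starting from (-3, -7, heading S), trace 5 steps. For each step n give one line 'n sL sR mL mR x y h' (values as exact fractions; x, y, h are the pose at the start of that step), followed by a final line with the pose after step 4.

0 40/3 120/49 2140/147 -1780/147 -3 -7 S
1 15/8 3/2 21/8 -9/8 -3 -8 W
2 120/89 120/41 10260/3649 420/3649 -4 -8 N
3 60/17 12 162/17 42/17 -4 -7 E
4 40/3 120/49 2140/147 -1780/147 -3 -7 S
final -3 -8 W

n=0: pose=(-3,-7,S); sL=40/3, sR=120/49; mL=2140/147, mR=-1780/147; mL+mR=120/49 → advance +1; mR−mL=-80/3 → turn -1·90°
n=1: pose=(-3,-8,W); sL=15/8, sR=3/2; mL=21/8, mR=-9/8; mL+mR=3/2 → advance +1; mR−mL=-15/4 → turn -1·90°
n=2: pose=(-4,-8,N); sL=120/89, sR=120/41; mL=10260/3649, mR=420/3649; mL+mR=120/41 → advance +1; mR−mL=-240/89 → turn -1·90°
n=3: pose=(-4,-7,E); sL=60/17, sR=12; mL=162/17, mR=42/17; mL+mR=12 → advance +1; mR−mL=-120/17 → turn -1·90°
n=4: pose=(-3,-7,S); sL=40/3, sR=120/49; mL=2140/147, mR=-1780/147; mL+mR=120/49 → advance +1; mR−mL=-80/3 → turn -1·90°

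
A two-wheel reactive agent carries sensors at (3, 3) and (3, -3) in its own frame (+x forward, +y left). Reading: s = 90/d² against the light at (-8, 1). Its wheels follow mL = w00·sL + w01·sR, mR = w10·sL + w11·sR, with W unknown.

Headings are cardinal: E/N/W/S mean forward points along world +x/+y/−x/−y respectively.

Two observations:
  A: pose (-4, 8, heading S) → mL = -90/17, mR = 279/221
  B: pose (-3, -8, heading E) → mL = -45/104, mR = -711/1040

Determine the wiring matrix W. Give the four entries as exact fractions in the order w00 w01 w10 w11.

obs A: pose=(-4,8,S) → sL=18/13, sR=90/17, mL=-90/17, mR=279/221
obs B: pose=(-3,-8,E) → sL=9/10, sR=45/104, mL=-45/104, mR=-711/1040
sensor matrix S = [[18/13, 90/17], [9/10, 45/104]]; det S = -47871/11492
solve [mL_A; mL_B] = S·[w00; w01] and [mR_A; mR_B] = S·[w10; w11]:
  w00 = 0, w01 = -1, w10 = -1, w11 = 1/2

0 -1 -1 1/2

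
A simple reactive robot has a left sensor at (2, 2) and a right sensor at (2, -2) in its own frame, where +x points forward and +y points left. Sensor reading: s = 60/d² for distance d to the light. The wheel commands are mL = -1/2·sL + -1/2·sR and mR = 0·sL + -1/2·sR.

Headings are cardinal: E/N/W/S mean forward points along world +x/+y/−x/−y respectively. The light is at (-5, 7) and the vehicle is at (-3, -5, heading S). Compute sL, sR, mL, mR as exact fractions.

15/53 15/49 -765/2597 -15/98

left sensor world pos  = (-1, -7); dL² = 212
right sensor world pos = (-5, -7); dR² = 196
sL = 60/212 = 15/53
sR = 60/196 = 15/49
mL = -1/2·sL + -1/2·sR = -765/2597
mR = 0·sL + -1/2·sR = -15/98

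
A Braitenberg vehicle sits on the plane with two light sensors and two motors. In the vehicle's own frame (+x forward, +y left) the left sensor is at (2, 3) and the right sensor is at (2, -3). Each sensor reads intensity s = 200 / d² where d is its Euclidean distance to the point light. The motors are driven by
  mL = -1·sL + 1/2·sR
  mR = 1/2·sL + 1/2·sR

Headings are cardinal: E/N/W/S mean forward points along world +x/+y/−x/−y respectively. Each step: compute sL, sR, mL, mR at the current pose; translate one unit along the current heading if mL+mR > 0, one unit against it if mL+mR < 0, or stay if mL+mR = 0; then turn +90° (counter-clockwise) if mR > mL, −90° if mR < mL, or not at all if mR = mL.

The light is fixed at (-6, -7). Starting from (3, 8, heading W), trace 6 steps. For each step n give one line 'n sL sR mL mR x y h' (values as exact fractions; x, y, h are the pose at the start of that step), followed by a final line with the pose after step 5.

n=0: pose=(3,8,W); sL=200/193, sR=200/373; mL=-55300/71989, mR=56600/71989; mL+mR=1300/71989 → advance +1; mR−mL=300/193 → turn +1·90°
n=1: pose=(2,8,S); sL=20/29, sR=100/97; mL=-490/2813, mR=2420/2813; mL+mR=1930/2813 → advance +1; mR−mL=30/29 → turn +1·90°
n=2: pose=(2,7,E); sL=200/389, sR=200/221; mL=-5300/85969, mR=61000/85969; mL+mR=55700/85969 → advance +1; mR−mL=300/389 → turn +1·90°
n=3: pose=(3,7,N); sL=50/73, sR=1/2; mL=-127/292, mR=173/292; mL+mR=23/146 → advance +1; mR−mL=75/73 → turn +1·90°
n=4: pose=(3,8,W); sL=200/193, sR=200/373; mL=-55300/71989, mR=56600/71989; mL+mR=1300/71989 → advance +1; mR−mL=300/193 → turn +1·90°
n=5: pose=(2,8,S); sL=20/29, sR=100/97; mL=-490/2813, mR=2420/2813; mL+mR=1930/2813 → advance +1; mR−mL=30/29 → turn +1·90°

0 200/193 200/373 -55300/71989 56600/71989 3 8 W
1 20/29 100/97 -490/2813 2420/2813 2 8 S
2 200/389 200/221 -5300/85969 61000/85969 2 7 E
3 50/73 1/2 -127/292 173/292 3 7 N
4 200/193 200/373 -55300/71989 56600/71989 3 8 W
5 20/29 100/97 -490/2813 2420/2813 2 8 S
final 2 7 E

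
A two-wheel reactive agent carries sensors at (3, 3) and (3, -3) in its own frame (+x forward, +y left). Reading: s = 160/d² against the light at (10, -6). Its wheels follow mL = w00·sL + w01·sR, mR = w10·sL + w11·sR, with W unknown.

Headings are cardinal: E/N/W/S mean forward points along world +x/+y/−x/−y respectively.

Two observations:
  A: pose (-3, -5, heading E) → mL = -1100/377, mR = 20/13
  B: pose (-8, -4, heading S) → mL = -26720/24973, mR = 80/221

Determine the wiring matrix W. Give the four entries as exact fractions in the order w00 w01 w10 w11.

-1 -1 0 1

obs A: pose=(-3,-5,E) → sL=40/29, sR=20/13, mL=-1100/377, mR=20/13
obs B: pose=(-8,-4,S) → sL=80/113, sR=80/221, mL=-26720/24973, mR=80/221
sensor matrix S = [[40/29, 20/13], [80/113, 80/221]]; det S = -427200/724217
solve [mL_A; mL_B] = S·[w00; w01] and [mR_A; mR_B] = S·[w10; w11]:
  w00 = -1, w01 = -1, w10 = 0, w11 = 1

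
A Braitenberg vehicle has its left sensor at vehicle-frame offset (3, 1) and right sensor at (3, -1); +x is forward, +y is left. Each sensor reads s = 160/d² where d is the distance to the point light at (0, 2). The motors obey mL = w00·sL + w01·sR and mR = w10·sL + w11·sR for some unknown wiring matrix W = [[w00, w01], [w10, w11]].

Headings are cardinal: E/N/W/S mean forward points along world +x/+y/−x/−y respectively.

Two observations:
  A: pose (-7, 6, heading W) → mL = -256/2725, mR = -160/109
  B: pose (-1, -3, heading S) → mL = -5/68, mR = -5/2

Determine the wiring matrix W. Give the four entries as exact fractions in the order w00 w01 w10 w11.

-1/2 1/2 -1 0

obs A: pose=(-7,6,W) → sL=160/109, sR=32/25, mL=-256/2725, mR=-160/109
obs B: pose=(-1,-3,S) → sL=5/2, sR=40/17, mL=-5/68, mR=-5/2
sensor matrix S = [[160/109, 32/25], [5/2, 40/17]]; det S = 2352/9265
solve [mL_A; mL_B] = S·[w00; w01] and [mR_A; mR_B] = S·[w10; w11]:
  w00 = -1/2, w01 = 1/2, w10 = -1, w11 = 0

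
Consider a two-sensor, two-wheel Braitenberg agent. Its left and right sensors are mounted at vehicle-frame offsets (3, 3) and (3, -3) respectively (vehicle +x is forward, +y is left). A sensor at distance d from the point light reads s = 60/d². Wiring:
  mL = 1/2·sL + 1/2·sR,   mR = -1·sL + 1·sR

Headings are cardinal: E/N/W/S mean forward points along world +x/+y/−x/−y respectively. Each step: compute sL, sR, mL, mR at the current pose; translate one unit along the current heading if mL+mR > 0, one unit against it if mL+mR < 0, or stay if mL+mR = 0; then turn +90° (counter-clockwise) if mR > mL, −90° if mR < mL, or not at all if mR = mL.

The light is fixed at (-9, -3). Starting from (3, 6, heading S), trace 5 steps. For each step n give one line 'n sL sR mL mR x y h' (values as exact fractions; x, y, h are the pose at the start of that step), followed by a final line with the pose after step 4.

0 20/87 20/39 140/377 320/1131 3 6 S
1 30/53 30/101 2310/5353 -1440/5353 3 5 W
2 12/37 60/317 3012/11729 -1584/11729 2 5 N
3 3/17 15/58 429/1972 81/986 2 6 E
4 20/87 20/39 140/377 320/1131 3 6 S
final 3 5 W

n=0: pose=(3,6,S); sL=20/87, sR=20/39; mL=140/377, mR=320/1131; mL+mR=740/1131 → advance +1; mR−mL=-100/1131 → turn -1·90°
n=1: pose=(3,5,W); sL=30/53, sR=30/101; mL=2310/5353, mR=-1440/5353; mL+mR=870/5353 → advance +1; mR−mL=-3750/5353 → turn -1·90°
n=2: pose=(2,5,N); sL=12/37, sR=60/317; mL=3012/11729, mR=-1584/11729; mL+mR=1428/11729 → advance +1; mR−mL=-4596/11729 → turn -1·90°
n=3: pose=(2,6,E); sL=3/17, sR=15/58; mL=429/1972, mR=81/986; mL+mR=591/1972 → advance +1; mR−mL=-267/1972 → turn -1·90°
n=4: pose=(3,6,S); sL=20/87, sR=20/39; mL=140/377, mR=320/1131; mL+mR=740/1131 → advance +1; mR−mL=-100/1131 → turn -1·90°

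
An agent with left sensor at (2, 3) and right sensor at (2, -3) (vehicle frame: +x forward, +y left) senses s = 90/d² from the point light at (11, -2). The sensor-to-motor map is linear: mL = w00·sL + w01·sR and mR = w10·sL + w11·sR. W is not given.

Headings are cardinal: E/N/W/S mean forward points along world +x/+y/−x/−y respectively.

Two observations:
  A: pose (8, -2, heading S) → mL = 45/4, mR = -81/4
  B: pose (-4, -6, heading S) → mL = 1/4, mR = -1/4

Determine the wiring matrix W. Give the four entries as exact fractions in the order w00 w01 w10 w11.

1/2 0 -1 1

obs A: pose=(8,-2,S) → sL=45/2, sR=9/4, mL=45/4, mR=-81/4
obs B: pose=(-4,-6,S) → sL=1/2, sR=1/4, mL=1/4, mR=-1/4
sensor matrix S = [[45/2, 9/4], [1/2, 1/4]]; det S = 9/2
solve [mL_A; mL_B] = S·[w00; w01] and [mR_A; mR_B] = S·[w10; w11]:
  w00 = 1/2, w01 = 0, w10 = -1, w11 = 1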